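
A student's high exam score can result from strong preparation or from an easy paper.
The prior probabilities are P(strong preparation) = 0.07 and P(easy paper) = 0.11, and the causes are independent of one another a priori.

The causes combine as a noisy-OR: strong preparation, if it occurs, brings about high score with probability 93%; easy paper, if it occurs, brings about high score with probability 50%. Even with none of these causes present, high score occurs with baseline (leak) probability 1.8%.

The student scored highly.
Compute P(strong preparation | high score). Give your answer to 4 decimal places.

P(strong preparation | high score) ≈ 0.4943

Under noisy-OR, P(high score | causes) = 1 − (1−0.018)·∏(1−qᵢ) over the active causes.
P(high score) = 0.018×0.93×0.89 + 0.509×0.93×0.11 + 0.93126×0.07×0.89 + 0.96563×0.07×0.11 = 0.014899 + 0.052071 + 0.058017 + 0.007435 = 0.132422
Restricting to configurations with strong preparation present: 0.058017 + 0.007435 = 0.065452.
So P(strong preparation | high score) = 0.065452/0.132422 ≈ 0.4943.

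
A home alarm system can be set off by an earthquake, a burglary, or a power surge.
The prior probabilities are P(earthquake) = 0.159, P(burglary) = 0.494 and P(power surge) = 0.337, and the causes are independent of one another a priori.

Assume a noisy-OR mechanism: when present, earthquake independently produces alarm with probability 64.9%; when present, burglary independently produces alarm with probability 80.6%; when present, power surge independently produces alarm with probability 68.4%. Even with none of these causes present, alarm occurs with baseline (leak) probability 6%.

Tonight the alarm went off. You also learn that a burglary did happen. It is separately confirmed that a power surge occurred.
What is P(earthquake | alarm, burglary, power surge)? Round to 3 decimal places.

P(earthquake | alarm, burglary, power surge) ≈ 0.164

Under noisy-OR, P(alarm | causes) = 1 − (1−0.06)·∏(1−qᵢ) over the active causes.
Weight on earthquake=true, given the evidence: 0.979773*0.159 = 0.155784
Normalizer over all consistent configurations: 0.942374*0.841 + 0.979773*0.159 = 0.948321
Posterior = 0.155784 / 0.948321 ≈ 0.164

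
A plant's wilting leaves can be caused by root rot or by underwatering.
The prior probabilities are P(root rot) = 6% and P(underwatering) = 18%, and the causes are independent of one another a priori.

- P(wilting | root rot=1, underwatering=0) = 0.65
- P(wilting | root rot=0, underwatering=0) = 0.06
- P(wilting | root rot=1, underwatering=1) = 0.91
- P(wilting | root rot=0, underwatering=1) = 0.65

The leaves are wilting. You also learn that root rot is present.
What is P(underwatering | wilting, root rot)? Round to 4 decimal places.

P(underwatering | wilting, root rot) ≈ 0.2351

P(wilting | root rot) = 0.65×0.82 + 0.91×0.18 = 0.533000 + 0.163800 = 0.696800
Of this, 0.163800 comes from 0.91×0.18 (the underwatering=true cases).
So P(underwatering | wilting, root rot) = 0.163800/0.696800 ≈ 0.2351.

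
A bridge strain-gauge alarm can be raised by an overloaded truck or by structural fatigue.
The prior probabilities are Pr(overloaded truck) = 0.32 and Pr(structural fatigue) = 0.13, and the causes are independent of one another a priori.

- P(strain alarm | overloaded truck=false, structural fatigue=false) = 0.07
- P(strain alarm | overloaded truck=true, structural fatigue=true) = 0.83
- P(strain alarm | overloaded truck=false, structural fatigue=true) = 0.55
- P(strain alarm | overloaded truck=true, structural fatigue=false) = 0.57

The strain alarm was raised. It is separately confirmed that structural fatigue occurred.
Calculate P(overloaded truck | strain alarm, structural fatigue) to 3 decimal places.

P(overloaded truck | strain alarm, structural fatigue) ≈ 0.415

Weight on overloaded truck=true, given the evidence: 0.83*0.32 = 0.265600
Normalizer over all consistent configurations: 0.55*0.68 + 0.83*0.32 = 0.639600
P(overloaded truck | strain alarm, structural fatigue) = 0.265600/0.639600 ≈ 0.415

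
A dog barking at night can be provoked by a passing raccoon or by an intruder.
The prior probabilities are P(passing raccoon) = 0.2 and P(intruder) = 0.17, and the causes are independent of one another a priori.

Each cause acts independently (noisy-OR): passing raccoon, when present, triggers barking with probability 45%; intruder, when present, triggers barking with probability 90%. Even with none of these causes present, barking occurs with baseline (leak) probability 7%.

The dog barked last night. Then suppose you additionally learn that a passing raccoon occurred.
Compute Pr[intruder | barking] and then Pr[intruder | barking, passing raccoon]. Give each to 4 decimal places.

Pr[intruder | barking] ≈ 0.5495; Pr[intruder | barking, passing raccoon] ≈ 0.2846

Under noisy-OR, P(barking | causes) = 1 − (1−0.07)·∏(1−qᵢ) over the active causes.
Weight on intruder=true, given the evidence: 0.123352 + 0.032261 = 0.155613
Denominator P(barking): 0.07*0.8*0.83 + 0.907*0.8*0.17 + 0.4885*0.2*0.83 + 0.94885*0.2*0.17 = 0.283184
P(intruder | barking) = 0.155613/0.283184 ≈ 0.5495

Now condition on the additional information:
By total probability over both values of intruder:
  P(barking | passing raccoon) = 0.4885·0.83 + 0.94885·0.17
        = 0.405455 + 0.161305 = 0.566760
Keeping only the intruder-present terms gives 0.161305, so
  P(intruder | barking, passing raccoon) = 0.161305 / 0.566760 ≈ 0.2846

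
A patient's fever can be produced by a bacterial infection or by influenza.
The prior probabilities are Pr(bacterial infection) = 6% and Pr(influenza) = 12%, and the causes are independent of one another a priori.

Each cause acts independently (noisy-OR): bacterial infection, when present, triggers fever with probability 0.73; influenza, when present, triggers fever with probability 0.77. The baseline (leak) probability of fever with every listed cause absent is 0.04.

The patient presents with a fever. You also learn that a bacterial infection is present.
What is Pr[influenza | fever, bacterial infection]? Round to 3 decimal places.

Pr[influenza | fever, bacterial infection] ≈ 0.148

Under noisy-OR, P(fever | causes) = 1 − (1−0.04)·∏(1−qᵢ) over the active causes.
Weight on influenza=true, given the evidence: 0.940384×0.12 = 0.112846
Normalizer over all consistent configurations: 0.7408×0.88 + 0.940384×0.12 = 0.764750
P(influenza | fever, bacterial infection) = 0.112846/0.764750 ≈ 0.148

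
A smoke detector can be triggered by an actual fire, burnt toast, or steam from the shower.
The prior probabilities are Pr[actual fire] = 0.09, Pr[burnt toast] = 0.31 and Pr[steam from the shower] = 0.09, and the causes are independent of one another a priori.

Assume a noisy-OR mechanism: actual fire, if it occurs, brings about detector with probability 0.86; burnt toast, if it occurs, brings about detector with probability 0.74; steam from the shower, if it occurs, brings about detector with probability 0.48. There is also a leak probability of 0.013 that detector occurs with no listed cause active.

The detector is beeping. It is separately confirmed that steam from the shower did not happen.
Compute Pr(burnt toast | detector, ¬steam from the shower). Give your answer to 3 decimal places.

Under noisy-OR, P(detector | causes) = 1 − (1−0.013)·∏(1−qᵢ) over the active causes.
Weight on burnt toast=true, given the evidence: 0.209707 + 0.026898 = 0.236605
The normalizing constant is 0.013×0.91×0.69 + 0.74338×0.91×0.31 + 0.86182×0.09×0.69 + 0.964073×0.09×0.31 = 0.298287
Posterior = 0.236605 / 0.298287 ≈ 0.793

Pr(burnt toast | detector, ¬steam from the shower) ≈ 0.793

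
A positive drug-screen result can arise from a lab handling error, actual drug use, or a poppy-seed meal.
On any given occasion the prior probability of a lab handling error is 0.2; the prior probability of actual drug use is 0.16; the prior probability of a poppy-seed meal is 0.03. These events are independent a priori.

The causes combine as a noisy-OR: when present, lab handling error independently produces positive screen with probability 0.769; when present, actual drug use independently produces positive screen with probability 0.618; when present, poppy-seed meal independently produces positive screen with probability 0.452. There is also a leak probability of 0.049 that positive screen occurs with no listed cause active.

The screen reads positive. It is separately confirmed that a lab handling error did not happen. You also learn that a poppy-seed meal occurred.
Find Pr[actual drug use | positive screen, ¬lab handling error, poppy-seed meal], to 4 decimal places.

Pr[actual drug use | positive screen, ¬lab handling error, poppy-seed meal] ≈ 0.2416

Under noisy-OR, P(positive screen | causes) = 1 − (1−0.049)·∏(1−qᵢ) over the active causes.
By total probability over both values of actual drug use:
  P(positive screen | ¬lab handling error, poppy-seed meal) = 0.478852*0.84 + 0.800921*0.16
        = 0.402236 + 0.128147 = 0.530383
The terms with actual drug use present sum to 0.128147, so
  P(actual drug use | positive screen, ¬lab handling error, poppy-seed meal) = 0.128147 / 0.530383 ≈ 0.2416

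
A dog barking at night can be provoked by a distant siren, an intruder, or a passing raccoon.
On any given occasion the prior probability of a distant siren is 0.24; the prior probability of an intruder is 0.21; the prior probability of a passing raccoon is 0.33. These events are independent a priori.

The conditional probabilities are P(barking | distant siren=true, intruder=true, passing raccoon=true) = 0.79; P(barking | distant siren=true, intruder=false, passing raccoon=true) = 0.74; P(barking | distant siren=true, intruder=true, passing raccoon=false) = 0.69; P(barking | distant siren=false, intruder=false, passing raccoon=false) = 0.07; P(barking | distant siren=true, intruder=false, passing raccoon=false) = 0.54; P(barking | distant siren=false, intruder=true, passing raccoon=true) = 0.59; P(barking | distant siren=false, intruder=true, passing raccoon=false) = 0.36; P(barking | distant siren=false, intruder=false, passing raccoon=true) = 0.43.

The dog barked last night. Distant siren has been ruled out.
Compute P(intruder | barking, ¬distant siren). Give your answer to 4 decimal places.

P(intruder | barking, ¬distant siren) ≈ 0.3803

P(barking | ¬distant siren) = 0.07×0.79×0.67 + 0.43×0.79×0.33 + 0.36×0.21×0.67 + 0.59×0.21×0.33 = 0.037051 + 0.112101 + 0.050652 + 0.040887 = 0.240691
Of this, 0.091539 comes from 0.050652 + 0.040887 (the intruder=true cases).
P(intruder | barking, ¬distant siren) = 0.091539 / 0.240691 ≈ 0.3803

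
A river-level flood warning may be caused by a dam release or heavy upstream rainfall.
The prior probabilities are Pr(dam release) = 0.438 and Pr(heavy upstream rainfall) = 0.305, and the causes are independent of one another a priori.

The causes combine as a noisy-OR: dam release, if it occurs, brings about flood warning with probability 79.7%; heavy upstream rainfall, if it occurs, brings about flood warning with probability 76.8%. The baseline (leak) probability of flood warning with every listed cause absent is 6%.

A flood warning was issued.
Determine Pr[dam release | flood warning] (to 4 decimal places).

Under noisy-OR, P(flood warning | causes) = 1 − (1−0.06)·∏(1−qᵢ) over the active causes.
P(flood warning) = 0.06*0.562*0.695 + 0.78192*0.562*0.305 + 0.80918*0.438*0.695 + 0.95573*0.438*0.305 = 0.023435 + 0.134029 + 0.246322 + 0.127676 = 0.531462
Of this, 0.373998 comes from 0.246322 + 0.127676 (the dam release=true cases).
So P(dam release | flood warning) = 0.373998/0.531462 ≈ 0.7037.

Pr[dam release | flood warning] ≈ 0.7037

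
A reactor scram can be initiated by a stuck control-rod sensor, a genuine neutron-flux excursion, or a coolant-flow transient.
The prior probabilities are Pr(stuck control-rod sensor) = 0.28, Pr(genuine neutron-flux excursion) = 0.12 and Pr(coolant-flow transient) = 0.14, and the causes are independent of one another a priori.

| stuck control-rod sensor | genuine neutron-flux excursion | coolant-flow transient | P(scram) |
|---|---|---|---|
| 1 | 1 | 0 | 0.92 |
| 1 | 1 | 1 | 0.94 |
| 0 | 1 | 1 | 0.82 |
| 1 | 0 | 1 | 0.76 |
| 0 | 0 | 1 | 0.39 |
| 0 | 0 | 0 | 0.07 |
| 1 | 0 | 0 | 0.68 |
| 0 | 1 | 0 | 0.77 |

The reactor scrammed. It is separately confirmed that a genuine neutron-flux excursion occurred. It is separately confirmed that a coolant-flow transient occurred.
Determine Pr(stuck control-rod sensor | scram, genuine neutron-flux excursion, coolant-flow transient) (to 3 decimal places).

Enumerate both values of stuck control-rod sensor and weight by the priors:
  P(scram | genuine neutron-flux excursion, coolant-flow transient) = 0.82·0.72 + 0.94·0.28
        = 0.590400 + 0.263200 = 0.853600
Keeping only the stuck control-rod sensor-present terms gives 0.263200, so
  P(stuck control-rod sensor | scram, genuine neutron-flux excursion, coolant-flow transient) = 0.263200 / 0.853600 ≈ 0.308

Pr(stuck control-rod sensor | scram, genuine neutron-flux excursion, coolant-flow transient) ≈ 0.308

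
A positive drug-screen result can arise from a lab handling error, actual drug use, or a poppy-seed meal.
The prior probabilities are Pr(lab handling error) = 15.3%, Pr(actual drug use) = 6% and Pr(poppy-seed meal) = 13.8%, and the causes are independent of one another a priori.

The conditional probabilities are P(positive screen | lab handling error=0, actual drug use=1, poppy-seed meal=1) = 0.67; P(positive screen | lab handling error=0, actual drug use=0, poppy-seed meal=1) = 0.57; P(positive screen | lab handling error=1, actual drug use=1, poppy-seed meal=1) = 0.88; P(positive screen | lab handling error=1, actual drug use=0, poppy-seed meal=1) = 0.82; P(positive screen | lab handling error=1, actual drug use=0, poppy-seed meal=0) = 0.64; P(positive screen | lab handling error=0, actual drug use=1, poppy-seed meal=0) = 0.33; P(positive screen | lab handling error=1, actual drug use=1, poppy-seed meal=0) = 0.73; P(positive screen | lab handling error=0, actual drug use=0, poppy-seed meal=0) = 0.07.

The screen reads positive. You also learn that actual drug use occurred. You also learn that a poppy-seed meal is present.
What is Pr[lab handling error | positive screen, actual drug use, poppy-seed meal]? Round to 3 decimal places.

Pr[lab handling error | positive screen, actual drug use, poppy-seed meal] ≈ 0.192

P(positive screen | actual drug use, poppy-seed meal) = 0.67×0.847 + 0.88×0.153 = 0.567490 + 0.134640 = 0.702130
Restricting to configurations with lab handling error present: 0.88×0.153 = 0.134640.
Hence the posterior is 0.134640/0.702130 ≈ 0.192.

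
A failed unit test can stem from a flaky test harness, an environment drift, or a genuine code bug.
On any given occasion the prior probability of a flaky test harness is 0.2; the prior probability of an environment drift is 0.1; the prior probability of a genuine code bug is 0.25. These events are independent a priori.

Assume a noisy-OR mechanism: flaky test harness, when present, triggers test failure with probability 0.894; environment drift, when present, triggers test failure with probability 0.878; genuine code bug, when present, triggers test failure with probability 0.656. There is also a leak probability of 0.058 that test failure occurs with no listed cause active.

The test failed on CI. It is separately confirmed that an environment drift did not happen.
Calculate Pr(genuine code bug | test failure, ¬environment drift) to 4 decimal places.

Pr(genuine code bug | test failure, ¬environment drift) ≈ 0.5193

Under noisy-OR, P(test failure | causes) = 1 − (1−0.058)·∏(1−qᵢ) over the active causes.
By total probability over the 4 (flaky test harness, genuine code bug) configurations:
  P(test failure | ¬environment drift) = 0.058*0.8*0.75 + 0.675952*0.8*0.25 + 0.900148*0.2*0.75 + 0.965651*0.2*0.25
        = 0.034800 + 0.135190 + 0.135022 + 0.048283 = 0.353295
Configurations with genuine code bug contribute 0.183473, so
  P(genuine code bug | test failure, ¬environment drift) = 0.183473 / 0.353295 ≈ 0.5193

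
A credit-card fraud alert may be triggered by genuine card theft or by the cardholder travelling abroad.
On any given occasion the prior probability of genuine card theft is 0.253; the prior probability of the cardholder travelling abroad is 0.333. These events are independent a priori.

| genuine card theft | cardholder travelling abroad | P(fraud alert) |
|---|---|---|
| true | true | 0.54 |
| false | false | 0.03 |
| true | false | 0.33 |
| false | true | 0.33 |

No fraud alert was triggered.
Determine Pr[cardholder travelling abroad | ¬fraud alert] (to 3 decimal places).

Pr[cardholder travelling abroad | ¬fraud alert] ≈ 0.256

Sum P(¬fraud alert|·) weighted by the priors over the 4 (genuine card theft, cardholder travelling abroad) configurations:
  P(¬fraud alert) = 0.97×0.747×0.667 + 0.67×0.747×0.333 + 0.67×0.253×0.667 + 0.46×0.253×0.333
        = 0.483302 + 0.166663 + 0.113063 + 0.038755 = 0.801783
The terms with cardholder travelling abroad present sum to 0.205418, so
  P(cardholder travelling abroad | ¬fraud alert) = 0.205418 / 0.801783 ≈ 0.256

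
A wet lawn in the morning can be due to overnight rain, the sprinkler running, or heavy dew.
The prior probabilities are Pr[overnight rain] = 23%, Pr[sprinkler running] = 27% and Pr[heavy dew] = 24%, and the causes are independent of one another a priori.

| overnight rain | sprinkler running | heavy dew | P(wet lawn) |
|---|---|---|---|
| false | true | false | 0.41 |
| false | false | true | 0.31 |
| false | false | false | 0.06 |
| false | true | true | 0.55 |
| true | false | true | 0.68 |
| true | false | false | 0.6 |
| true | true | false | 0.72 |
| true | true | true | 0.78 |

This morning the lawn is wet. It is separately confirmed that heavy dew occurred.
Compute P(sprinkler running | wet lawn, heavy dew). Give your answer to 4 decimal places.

For the numerator, keep only sprinkler running=true terms: 0.114345 + 0.048438 = 0.162783
Normalizer over all consistent configurations: 0.31×0.77×0.73 + 0.55×0.77×0.27 + 0.68×0.23×0.73 + 0.78×0.23×0.27 = 0.451206
Posterior = 0.162783 / 0.451206 ≈ 0.3608

P(sprinkler running | wet lawn, heavy dew) ≈ 0.3608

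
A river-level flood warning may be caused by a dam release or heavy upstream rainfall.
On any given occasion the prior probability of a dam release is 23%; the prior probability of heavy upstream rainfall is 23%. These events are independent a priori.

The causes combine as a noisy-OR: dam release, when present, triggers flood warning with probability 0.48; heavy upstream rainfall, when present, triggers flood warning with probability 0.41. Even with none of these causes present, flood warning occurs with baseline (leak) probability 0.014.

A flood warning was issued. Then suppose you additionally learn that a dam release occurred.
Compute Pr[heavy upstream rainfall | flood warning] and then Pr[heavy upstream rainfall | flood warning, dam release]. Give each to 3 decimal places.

Under noisy-OR, P(flood warning | causes) = 1 − (1−0.014)·∏(1−qᵢ) over the active causes.
P(flood warning) = 0.014×0.77×0.77 + 0.41826×0.77×0.23 + 0.48728×0.23×0.77 + 0.697495×0.23×0.23 = 0.008301 + 0.074074 + 0.086297 + 0.036897 = 0.205569
Of this, 0.110971 comes from 0.074074 + 0.036897 (the heavy upstream rainfall=true cases).
So P(heavy upstream rainfall | flood warning) = 0.110971/0.205569 ≈ 0.540.

Now also conditioning on dam release=true:
Numerator (weight on configurations with heavy upstream rainfall): 0.697495*0.23 = 0.160424
The normalizing constant is 0.48728*0.77 + 0.697495*0.23 = 0.535630
Posterior = 0.160424 / 0.535630 ≈ 0.300
This is intercausal reasoning (explaining away): once dam release accounts for the flood warning, heavy upstream rainfall becomes less likely.

Pr[heavy upstream rainfall | flood warning] ≈ 0.540; Pr[heavy upstream rainfall | flood warning, dam release] ≈ 0.300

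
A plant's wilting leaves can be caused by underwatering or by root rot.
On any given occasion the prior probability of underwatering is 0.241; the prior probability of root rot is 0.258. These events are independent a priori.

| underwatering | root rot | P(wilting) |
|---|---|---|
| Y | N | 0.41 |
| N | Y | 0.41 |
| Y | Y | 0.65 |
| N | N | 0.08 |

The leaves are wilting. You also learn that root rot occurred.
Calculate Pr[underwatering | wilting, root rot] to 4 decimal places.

Pr[underwatering | wilting, root rot] ≈ 0.3348

P(wilting | root rot) = 0.41*0.759 + 0.65*0.241 = 0.311190 + 0.156650 = 0.467840
The underwatering-present share is 0.65*0.241 = 0.156650.
Hence the posterior is 0.156650/0.467840 ≈ 0.3348.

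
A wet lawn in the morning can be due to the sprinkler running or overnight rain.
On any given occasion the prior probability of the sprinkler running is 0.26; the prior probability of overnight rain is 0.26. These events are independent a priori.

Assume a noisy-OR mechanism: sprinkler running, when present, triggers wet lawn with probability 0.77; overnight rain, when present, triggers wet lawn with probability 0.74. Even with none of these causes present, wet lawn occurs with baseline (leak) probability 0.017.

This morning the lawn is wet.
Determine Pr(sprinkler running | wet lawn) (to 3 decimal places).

Pr(sprinkler running | wet lawn) ≈ 0.582

Under noisy-OR, P(wet lawn | causes) = 1 − (1−0.017)·∏(1−qᵢ) over the active causes.
By total probability over the 4 (sprinkler running, overnight rain) configurations:
  P(wet lawn) = 0.017·0.74·0.74 + 0.74442·0.74·0.26 + 0.77391·0.26·0.74 + 0.941217·0.26·0.26
        = 0.009309 + 0.143226 + 0.148900 + 0.063626 = 0.365061
The terms with sprinkler running present sum to 0.212526, so
  P(sprinkler running | wet lawn) = 0.212526 / 0.365061 ≈ 0.582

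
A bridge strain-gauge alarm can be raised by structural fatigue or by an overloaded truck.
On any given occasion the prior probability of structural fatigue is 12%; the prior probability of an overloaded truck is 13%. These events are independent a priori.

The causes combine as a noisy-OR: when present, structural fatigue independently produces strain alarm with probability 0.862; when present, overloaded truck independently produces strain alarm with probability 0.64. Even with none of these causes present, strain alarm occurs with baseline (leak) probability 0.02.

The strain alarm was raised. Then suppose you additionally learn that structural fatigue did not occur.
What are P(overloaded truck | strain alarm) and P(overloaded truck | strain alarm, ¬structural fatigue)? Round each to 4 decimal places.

P(overloaded truck | strain alarm) ≈ 0.4570; P(overloaded truck | strain alarm, ¬structural fatigue) ≈ 0.8286

Under noisy-OR, P(strain alarm | causes) = 1 − (1−0.02)·∏(1−qᵢ) over the active causes.
P(strain alarm) = 0.02*0.88*0.87 + 0.6472*0.88*0.13 + 0.86476*0.12*0.87 + 0.951314*0.12*0.13 = 0.015312 + 0.074040 + 0.090281 + 0.014840 = 0.194473
Of this, 0.088880 comes from 0.074040 + 0.014840 (the overloaded truck=true cases).
Hence the posterior is 0.088880/0.194473 ≈ 0.4570.

With the extra evidence:
Sum P(strain alarm|·) weighted by the priors over both values of overloaded truck:
  P(strain alarm | ¬structural fatigue) = 0.02×0.87 + 0.6472×0.13
        = 0.017400 + 0.084136 = 0.101536
Keeping only the overloaded truck-present terms gives 0.084136, so
  P(overloaded truck | strain alarm, ¬structural fatigue) = 0.084136 / 0.101536 ≈ 0.8286
With structural fatigue excluded, overloaded truck must carry more of the explanatory weight for the strain alarm.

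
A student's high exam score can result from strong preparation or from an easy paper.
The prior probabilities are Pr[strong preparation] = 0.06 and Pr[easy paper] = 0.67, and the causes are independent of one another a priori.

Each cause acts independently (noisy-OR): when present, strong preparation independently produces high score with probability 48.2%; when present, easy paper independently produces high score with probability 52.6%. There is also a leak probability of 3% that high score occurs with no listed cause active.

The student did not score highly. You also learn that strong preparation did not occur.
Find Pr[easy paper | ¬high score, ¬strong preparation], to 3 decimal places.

Pr[easy paper | ¬high score, ¬strong preparation] ≈ 0.490

Under noisy-OR, P(high score | causes) = 1 − (1−0.03)·∏(1−qᵢ) over the active causes.
Numerator (weight on configurations with easy paper): 0.45978·0.67 = 0.308053
Normalizer over all consistent configurations: 0.97·0.33 + 0.45978·0.67 = 0.628153
P(easy paper | ¬high score, ¬strong preparation) = 0.308053/0.628153 ≈ 0.490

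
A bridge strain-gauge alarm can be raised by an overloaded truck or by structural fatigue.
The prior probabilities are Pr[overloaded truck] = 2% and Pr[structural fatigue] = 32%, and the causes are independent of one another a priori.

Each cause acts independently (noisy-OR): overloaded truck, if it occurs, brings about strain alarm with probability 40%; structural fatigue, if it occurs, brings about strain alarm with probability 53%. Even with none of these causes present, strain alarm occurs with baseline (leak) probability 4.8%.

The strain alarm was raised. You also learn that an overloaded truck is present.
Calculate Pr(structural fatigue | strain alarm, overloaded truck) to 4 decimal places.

Pr(structural fatigue | strain alarm, overloaded truck) ≈ 0.4453

Under noisy-OR, P(strain alarm | causes) = 1 − (1−0.048)·∏(1−qᵢ) over the active causes.
P(strain alarm | overloaded truck) = 0.4288×0.68 + 0.731536×0.32 = 0.291584 + 0.234092 = 0.525676
Restricting to configurations with structural fatigue present: 0.731536×0.32 = 0.234092.
Hence the posterior is 0.234092/0.525676 ≈ 0.4453.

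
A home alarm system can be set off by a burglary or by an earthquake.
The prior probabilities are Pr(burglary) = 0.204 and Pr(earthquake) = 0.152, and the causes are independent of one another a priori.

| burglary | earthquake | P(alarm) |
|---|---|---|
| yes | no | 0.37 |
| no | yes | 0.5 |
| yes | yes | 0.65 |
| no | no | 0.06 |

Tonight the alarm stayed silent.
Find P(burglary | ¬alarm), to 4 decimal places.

P(¬alarm) = 0.94*0.796*0.848 + 0.5*0.796*0.152 + 0.63*0.204*0.848 + 0.35*0.204*0.152 = 0.634508 + 0.060496 + 0.108985 + 0.010853 = 0.814842
Of this, 0.119838 comes from 0.108985 + 0.010853 (the burglary=true cases).
P(burglary | ¬alarm) = 0.119838 / 0.814842 ≈ 0.1471

P(burglary | ¬alarm) ≈ 0.1471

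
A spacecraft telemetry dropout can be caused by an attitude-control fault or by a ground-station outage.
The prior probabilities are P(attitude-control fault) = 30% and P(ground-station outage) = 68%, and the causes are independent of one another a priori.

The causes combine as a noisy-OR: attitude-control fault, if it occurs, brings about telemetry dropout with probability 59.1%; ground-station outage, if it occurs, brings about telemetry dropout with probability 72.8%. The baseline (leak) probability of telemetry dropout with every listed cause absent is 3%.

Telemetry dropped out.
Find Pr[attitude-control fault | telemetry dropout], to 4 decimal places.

Under noisy-OR, P(telemetry dropout | causes) = 1 − (1−0.03)·∏(1−qᵢ) over the active causes.
Weight on attitude-control fault=true, given the evidence: 0.057914 + 0.181986 = 0.239900
Normalizer over all consistent configurations: 0.03*0.7*0.32 + 0.73616*0.7*0.68 + 0.60327*0.3*0.32 + 0.892089*0.3*0.68 = 0.597032
Posterior = 0.239900 / 0.597032 ≈ 0.4018

Pr[attitude-control fault | telemetry dropout] ≈ 0.4018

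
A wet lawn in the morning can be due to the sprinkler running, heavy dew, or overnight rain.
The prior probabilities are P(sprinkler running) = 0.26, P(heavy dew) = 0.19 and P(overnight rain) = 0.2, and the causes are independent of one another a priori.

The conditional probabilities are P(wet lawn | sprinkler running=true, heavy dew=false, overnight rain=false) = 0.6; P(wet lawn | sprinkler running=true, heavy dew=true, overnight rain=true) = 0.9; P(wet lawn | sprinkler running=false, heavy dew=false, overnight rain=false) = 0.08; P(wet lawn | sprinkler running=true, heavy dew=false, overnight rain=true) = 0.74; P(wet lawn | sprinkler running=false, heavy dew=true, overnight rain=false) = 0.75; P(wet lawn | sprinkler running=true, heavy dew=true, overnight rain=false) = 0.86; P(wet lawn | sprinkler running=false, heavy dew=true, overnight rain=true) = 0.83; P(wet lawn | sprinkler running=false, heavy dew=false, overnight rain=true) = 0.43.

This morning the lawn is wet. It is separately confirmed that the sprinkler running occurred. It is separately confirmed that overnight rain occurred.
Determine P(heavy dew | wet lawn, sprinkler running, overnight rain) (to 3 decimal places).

P(heavy dew | wet lawn, sprinkler running, overnight rain) ≈ 0.222

For the numerator, keep only heavy dew=true terms: 0.9·0.19 = 0.171000
The normalizing constant is 0.74·0.81 + 0.9·0.19 = 0.770400
Posterior = 0.171000 / 0.770400 ≈ 0.222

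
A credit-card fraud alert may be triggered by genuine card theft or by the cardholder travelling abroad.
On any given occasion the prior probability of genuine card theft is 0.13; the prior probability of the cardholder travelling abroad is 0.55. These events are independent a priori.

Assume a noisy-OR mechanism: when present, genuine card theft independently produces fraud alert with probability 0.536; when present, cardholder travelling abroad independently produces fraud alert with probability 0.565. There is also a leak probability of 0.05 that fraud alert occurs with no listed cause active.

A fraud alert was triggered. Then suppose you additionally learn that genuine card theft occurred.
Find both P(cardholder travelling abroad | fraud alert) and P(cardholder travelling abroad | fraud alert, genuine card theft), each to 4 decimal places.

P(cardholder travelling abroad | fraud alert) ≈ 0.8662; P(cardholder travelling abroad | fraud alert, genuine card theft) ≈ 0.6385

Under noisy-OR, P(fraud alert | causes) = 1 − (1−0.05)·∏(1−qᵢ) over the active causes.
Numerator (weight on configurations with cardholder travelling abroad): 0.280760 + 0.057790 = 0.338550
Denominator P(fraud alert): 0.05*0.87*0.45 + 0.58675*0.87*0.55 + 0.5592*0.13*0.45 + 0.808252*0.13*0.55 = 0.390838
P(cardholder travelling abroad | fraud alert) = 0.338550/0.390838 ≈ 0.8662

Now also conditioning on genuine card theft=true:
Sum P(fraud alert|·) weighted by the priors over both values of cardholder travelling abroad:
  P(fraud alert | genuine card theft) = 0.5592·0.45 + 0.808252·0.55
        = 0.251640 + 0.444539 = 0.696179
Keeping only the cardholder travelling abroad-present terms gives 0.444539, so
  P(cardholder travelling abroad | fraud alert, genuine card theft) = 0.444539 / 0.696179 ≈ 0.6385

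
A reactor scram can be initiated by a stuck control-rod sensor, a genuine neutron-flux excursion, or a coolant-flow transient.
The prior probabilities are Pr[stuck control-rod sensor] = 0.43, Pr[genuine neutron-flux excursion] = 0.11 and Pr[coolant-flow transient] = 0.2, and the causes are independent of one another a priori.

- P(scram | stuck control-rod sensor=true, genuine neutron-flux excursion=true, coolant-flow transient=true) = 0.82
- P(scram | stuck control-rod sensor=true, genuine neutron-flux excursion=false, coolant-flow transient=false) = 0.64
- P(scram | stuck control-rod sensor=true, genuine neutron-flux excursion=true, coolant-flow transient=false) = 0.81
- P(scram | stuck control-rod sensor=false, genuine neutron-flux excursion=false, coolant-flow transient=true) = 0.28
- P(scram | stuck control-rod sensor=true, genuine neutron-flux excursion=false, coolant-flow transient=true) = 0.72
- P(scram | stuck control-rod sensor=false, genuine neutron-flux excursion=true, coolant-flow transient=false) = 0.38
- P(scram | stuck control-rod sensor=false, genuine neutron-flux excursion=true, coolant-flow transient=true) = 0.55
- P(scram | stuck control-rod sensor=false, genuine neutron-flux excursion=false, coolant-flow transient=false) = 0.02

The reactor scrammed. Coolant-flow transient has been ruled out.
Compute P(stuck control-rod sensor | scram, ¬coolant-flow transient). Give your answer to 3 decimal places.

P(scram | ¬coolant-flow transient) = 0.02·0.57·0.89 + 0.38·0.57·0.11 + 0.64·0.43·0.89 + 0.81·0.43·0.11 = 0.010146 + 0.023826 + 0.244928 + 0.038313 = 0.317213
Restricting to configurations with stuck control-rod sensor present: 0.244928 + 0.038313 = 0.283241.
Hence the posterior is 0.283241/0.317213 ≈ 0.893.

P(stuck control-rod sensor | scram, ¬coolant-flow transient) ≈ 0.893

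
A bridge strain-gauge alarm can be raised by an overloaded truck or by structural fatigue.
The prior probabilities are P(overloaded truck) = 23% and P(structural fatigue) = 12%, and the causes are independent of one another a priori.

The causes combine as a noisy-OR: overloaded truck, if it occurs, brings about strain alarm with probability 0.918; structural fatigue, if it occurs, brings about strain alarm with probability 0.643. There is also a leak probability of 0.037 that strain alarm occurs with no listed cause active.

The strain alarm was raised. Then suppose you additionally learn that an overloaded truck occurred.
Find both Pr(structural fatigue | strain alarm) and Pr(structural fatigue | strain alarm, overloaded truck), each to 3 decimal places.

Pr(structural fatigue | strain alarm) ≈ 0.293; Pr(structural fatigue | strain alarm, overloaded truck) ≈ 0.126

Under noisy-OR, P(strain alarm | causes) = 1 − (1−0.037)·∏(1−qᵢ) over the active causes.
For the numerator, keep only structural fatigue=true terms: 0.060634 + 0.026822 = 0.087456
Denominator P(strain alarm): 0.037·0.77·0.88 + 0.656209·0.77·0.12 + 0.921034·0.23·0.88 + 0.971809·0.23·0.12 = 0.298944
P(structural fatigue | strain alarm) = 0.087456/0.298944 ≈ 0.293

With the extra evidence:
Sum P(strain alarm|·) weighted by the priors over both values of structural fatigue:
  P(strain alarm | overloaded truck) = 0.921034*0.88 + 0.971809*0.12
        = 0.810510 + 0.116617 = 0.927127
The terms with structural fatigue present sum to 0.116617, so
  P(structural fatigue | strain alarm, overloaded truck) = 0.116617 / 0.927127 ≈ 0.126
The drop from 0.293 to 0.126 is the explaining-away (discounting) effect.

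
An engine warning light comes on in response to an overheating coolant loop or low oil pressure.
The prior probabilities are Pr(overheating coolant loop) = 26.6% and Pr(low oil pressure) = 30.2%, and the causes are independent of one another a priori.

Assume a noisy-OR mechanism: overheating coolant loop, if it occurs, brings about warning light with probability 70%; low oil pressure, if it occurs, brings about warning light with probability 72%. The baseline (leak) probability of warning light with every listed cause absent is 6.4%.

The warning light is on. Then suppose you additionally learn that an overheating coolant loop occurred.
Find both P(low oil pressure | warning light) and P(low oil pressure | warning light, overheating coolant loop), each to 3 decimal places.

Under noisy-OR, P(warning light | causes) = 1 − (1−0.064)·∏(1−qᵢ) over the active causes.
For the numerator, keep only low oil pressure=true terms: 0.163573 + 0.074016 = 0.237589
The normalizing constant is 0.064*0.734*0.698 + 0.73792*0.734*0.302 + 0.7192*0.266*0.698 + 0.921376*0.266*0.302 = 0.403910
P(low oil pressure | warning light) = 0.237589/0.403910 ≈ 0.588

With the extra evidence:
Enumerate both values of low oil pressure and weight by the priors:
  P(warning light | overheating coolant loop) = 0.7192*0.698 + 0.921376*0.302
        = 0.502002 + 0.278256 = 0.780258
Configurations with low oil pressure contribute 0.278256, so
  P(low oil pressure | warning light, overheating coolant loop) = 0.278256 / 0.780258 ≈ 0.357
Conditioning on overheating coolant loop lowers the posterior on low oil pressure: the classic explaining-away effect in a common-effect structure.

P(low oil pressure | warning light) ≈ 0.588; P(low oil pressure | warning light, overheating coolant loop) ≈ 0.357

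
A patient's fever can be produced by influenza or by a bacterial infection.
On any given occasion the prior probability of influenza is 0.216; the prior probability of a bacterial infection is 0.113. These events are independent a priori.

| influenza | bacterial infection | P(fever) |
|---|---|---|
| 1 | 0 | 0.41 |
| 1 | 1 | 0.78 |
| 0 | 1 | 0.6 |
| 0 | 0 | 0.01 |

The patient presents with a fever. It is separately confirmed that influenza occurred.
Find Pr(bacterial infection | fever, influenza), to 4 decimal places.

By total probability over both values of bacterial infection:
  P(fever | influenza) = 0.41×0.887 + 0.78×0.113
        = 0.363670 + 0.088140 = 0.451810
The terms with bacterial infection present sum to 0.088140, so
  P(bacterial infection | fever, influenza) = 0.088140 / 0.451810 ≈ 0.1951

Pr(bacterial infection | fever, influenza) ≈ 0.1951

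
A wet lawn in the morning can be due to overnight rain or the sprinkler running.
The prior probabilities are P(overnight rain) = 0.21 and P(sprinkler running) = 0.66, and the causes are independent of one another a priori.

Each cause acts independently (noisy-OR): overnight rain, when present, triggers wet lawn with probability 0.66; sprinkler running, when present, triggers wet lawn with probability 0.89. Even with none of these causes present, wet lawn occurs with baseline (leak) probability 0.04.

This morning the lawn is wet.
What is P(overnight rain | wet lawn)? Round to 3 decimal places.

P(overnight rain | wet lawn) ≈ 0.276

Under noisy-OR, P(wet lawn | causes) = 1 − (1−0.04)·∏(1−qᵢ) over the active causes.
Enumerate the 4 (overnight rain, sprinkler running) configurations and weight by the priors:
  P(wet lawn) = 0.04×0.79×0.34 + 0.8944×0.79×0.66 + 0.6736×0.21×0.34 + 0.964096×0.21×0.66
        = 0.010744 + 0.466340 + 0.048095 + 0.133624 = 0.658803
The terms with overnight rain present sum to 0.181719, so
  P(overnight rain | wet lawn) = 0.181719 / 0.658803 ≈ 0.276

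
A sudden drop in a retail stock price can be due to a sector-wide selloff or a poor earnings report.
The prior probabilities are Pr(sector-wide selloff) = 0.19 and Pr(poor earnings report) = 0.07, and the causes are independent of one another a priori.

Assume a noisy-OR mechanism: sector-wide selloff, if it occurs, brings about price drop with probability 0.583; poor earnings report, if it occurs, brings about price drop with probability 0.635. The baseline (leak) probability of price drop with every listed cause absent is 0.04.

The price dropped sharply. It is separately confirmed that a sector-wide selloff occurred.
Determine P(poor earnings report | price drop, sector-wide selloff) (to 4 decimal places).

P(poor earnings report | price drop, sector-wide selloff) ≈ 0.0968

Under noisy-OR, P(price drop | causes) = 1 − (1−0.04)·∏(1−qᵢ) over the active causes.
By total probability over both values of poor earnings report:
  P(price drop | sector-wide selloff) = 0.59968×0.93 + 0.853883×0.07
        = 0.557702 + 0.059772 = 0.617474
The terms with poor earnings report present sum to 0.059772, so
  P(poor earnings report | price drop, sector-wide selloff) = 0.059772 / 0.617474 ≈ 0.0968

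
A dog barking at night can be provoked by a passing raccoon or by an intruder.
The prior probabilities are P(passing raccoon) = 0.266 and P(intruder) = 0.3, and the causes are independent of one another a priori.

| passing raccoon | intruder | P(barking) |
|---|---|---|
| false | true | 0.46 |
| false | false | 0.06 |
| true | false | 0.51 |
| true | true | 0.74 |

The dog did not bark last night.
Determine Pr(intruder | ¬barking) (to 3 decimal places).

Enumerate the 4 (passing raccoon, intruder) configurations and weight by the priors:
  P(¬barking) = 0.94·0.734·0.7 + 0.54·0.734·0.3 + 0.49·0.266·0.7 + 0.26·0.266·0.3
        = 0.482972 + 0.118908 + 0.091238 + 0.020748 = 0.713866
Configurations with intruder contribute 0.139656, so
  P(intruder | ¬barking) = 0.139656 / 0.713866 ≈ 0.196

Pr(intruder | ¬barking) ≈ 0.196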